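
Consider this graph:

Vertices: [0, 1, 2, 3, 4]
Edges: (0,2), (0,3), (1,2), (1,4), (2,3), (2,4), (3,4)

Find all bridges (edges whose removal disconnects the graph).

No bridges found. The graph is 2-edge-connected (no single edge removal disconnects it).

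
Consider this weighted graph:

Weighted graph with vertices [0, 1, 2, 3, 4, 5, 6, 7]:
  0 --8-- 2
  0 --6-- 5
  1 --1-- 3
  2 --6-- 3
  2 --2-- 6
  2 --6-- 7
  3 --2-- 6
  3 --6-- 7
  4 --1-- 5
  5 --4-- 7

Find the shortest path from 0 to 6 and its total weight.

Using Dijkstra's algorithm from vertex 0:
Shortest path: 0 -> 2 -> 6
Total weight: 8 + 2 = 10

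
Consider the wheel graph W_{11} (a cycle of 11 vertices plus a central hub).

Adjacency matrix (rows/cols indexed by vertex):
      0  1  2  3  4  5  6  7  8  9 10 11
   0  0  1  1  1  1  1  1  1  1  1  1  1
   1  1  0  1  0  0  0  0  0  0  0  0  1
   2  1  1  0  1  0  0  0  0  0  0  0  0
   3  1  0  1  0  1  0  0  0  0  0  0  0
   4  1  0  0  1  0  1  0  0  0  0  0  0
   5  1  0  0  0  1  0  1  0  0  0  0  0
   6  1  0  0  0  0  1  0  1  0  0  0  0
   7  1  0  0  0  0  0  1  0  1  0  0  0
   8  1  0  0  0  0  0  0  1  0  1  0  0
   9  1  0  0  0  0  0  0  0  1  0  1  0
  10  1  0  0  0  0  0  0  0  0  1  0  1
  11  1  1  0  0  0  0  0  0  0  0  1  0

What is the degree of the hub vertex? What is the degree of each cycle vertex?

The hub connects to all 11 cycle vertices, so deg(hub) = 11.
Each cycle vertex connects to 2 neighbors on the cycle plus the hub, so deg(cycle vertex) = 3.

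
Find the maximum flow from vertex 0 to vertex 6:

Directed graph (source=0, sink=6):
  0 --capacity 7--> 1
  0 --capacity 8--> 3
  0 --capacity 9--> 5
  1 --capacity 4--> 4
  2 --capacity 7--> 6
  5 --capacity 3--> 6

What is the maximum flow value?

Computing max flow:
  Flow on (0->5): 3/9
  Flow on (5->6): 3/3
Maximum flow = 3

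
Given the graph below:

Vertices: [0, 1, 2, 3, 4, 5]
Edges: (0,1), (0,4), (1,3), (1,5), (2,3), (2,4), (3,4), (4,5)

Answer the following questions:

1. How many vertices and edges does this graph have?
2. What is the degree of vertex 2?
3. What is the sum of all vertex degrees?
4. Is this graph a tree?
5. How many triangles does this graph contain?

Count: 6 vertices, 8 edges.
Vertex 2 has neighbors [3, 4], degree = 2.
Handshaking lemma: 2 * 8 = 16.
A tree on 6 vertices has 5 edges. This graph has 8 edges (3 extra). Not a tree.
Number of triangles = 1.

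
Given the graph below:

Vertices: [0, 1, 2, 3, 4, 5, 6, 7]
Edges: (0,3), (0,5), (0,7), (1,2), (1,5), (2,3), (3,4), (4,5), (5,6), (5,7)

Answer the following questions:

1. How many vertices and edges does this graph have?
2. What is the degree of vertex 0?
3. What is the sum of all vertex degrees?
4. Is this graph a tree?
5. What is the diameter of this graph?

Count: 8 vertices, 10 edges.
Vertex 0 has neighbors [3, 5, 7], degree = 3.
Handshaking lemma: 2 * 10 = 20.
A tree on 8 vertices has 7 edges. This graph has 10 edges (3 extra). Not a tree.
Diameter (longest shortest path) = 3.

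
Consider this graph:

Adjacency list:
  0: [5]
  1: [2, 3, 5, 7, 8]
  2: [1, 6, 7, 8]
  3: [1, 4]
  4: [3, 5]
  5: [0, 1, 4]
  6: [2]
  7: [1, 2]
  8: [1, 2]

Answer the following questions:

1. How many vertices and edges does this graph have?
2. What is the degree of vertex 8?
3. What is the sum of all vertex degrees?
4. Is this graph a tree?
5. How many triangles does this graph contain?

Count: 9 vertices, 11 edges.
Vertex 8 has neighbors [1, 2], degree = 2.
Handshaking lemma: 2 * 11 = 22.
A tree on 9 vertices has 8 edges. This graph has 11 edges (3 extra). Not a tree.
Number of triangles = 2.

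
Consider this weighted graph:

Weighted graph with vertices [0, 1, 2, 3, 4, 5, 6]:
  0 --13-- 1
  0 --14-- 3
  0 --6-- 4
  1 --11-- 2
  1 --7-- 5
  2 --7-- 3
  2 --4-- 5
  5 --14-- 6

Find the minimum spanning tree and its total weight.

Applying Kruskal's algorithm (sort edges by weight, add if no cycle):
  Add (2,5) w=4
  Add (0,4) w=6
  Add (1,5) w=7
  Add (2,3) w=7
  Skip (1,2) w=11 (creates cycle)
  Add (0,1) w=13
  Skip (0,3) w=14 (creates cycle)
  Add (5,6) w=14
MST weight = 51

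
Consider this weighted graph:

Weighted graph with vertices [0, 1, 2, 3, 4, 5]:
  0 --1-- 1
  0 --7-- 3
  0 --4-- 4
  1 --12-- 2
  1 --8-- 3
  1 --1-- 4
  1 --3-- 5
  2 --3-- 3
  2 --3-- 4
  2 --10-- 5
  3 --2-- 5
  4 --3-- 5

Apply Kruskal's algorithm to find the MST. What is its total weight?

Applying Kruskal's algorithm (sort edges by weight, add if no cycle):
  Add (0,1) w=1
  Add (1,4) w=1
  Add (3,5) w=2
  Add (1,5) w=3
  Add (2,3) w=3
  Skip (2,4) w=3 (creates cycle)
  Skip (4,5) w=3 (creates cycle)
  Skip (0,4) w=4 (creates cycle)
  Skip (0,3) w=7 (creates cycle)
  Skip (1,3) w=8 (creates cycle)
  Skip (2,5) w=10 (creates cycle)
  Skip (1,2) w=12 (creates cycle)
MST weight = 10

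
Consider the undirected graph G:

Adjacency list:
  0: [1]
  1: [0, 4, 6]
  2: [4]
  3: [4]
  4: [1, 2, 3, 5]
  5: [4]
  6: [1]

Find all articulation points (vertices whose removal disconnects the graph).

An articulation point is a vertex whose removal disconnects the graph.
Articulation points: [1, 4]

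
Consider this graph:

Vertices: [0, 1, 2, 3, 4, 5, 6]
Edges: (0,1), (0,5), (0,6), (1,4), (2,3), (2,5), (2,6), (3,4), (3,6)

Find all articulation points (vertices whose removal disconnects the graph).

No articulation points. The graph is biconnected.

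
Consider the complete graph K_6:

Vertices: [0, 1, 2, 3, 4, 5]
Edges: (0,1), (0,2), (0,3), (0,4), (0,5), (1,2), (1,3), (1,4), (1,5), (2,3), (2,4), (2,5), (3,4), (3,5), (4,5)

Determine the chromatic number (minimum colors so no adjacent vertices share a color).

In K_6, every vertex is adjacent to every other vertex.
Each vertex needs a unique color.
Chromatic number = 6.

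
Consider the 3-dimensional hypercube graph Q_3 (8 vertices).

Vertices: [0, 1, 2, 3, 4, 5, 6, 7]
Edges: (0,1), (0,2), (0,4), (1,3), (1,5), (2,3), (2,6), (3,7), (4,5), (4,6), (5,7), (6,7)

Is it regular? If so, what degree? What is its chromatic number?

In Q_3, every vertex has exactly 3 neighbors (flip one of 3 bits), so it is 3-regular.
Q_3 is bipartite (partition by bit-parity), so chromatic number = 2.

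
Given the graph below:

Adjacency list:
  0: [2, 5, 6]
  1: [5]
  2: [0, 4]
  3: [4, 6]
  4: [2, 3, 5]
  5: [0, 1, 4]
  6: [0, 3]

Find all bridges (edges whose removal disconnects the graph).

A bridge is an edge whose removal increases the number of connected components.
Bridges found: (1,5)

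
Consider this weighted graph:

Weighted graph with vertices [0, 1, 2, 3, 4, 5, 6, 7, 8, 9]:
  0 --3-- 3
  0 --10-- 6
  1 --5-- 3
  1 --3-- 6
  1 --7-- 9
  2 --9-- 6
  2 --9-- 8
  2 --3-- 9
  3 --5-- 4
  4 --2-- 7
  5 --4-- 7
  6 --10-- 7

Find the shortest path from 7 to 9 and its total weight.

Using Dijkstra's algorithm from vertex 7:
Shortest path: 7 -> 4 -> 3 -> 1 -> 9
Total weight: 2 + 5 + 5 + 7 = 19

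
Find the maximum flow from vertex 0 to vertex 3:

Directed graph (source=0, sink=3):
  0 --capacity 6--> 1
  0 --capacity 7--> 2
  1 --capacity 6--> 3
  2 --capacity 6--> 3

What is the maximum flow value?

Computing max flow:
  Flow on (0->1): 6/6
  Flow on (0->2): 6/7
  Flow on (1->3): 6/6
  Flow on (2->3): 6/6
Maximum flow = 12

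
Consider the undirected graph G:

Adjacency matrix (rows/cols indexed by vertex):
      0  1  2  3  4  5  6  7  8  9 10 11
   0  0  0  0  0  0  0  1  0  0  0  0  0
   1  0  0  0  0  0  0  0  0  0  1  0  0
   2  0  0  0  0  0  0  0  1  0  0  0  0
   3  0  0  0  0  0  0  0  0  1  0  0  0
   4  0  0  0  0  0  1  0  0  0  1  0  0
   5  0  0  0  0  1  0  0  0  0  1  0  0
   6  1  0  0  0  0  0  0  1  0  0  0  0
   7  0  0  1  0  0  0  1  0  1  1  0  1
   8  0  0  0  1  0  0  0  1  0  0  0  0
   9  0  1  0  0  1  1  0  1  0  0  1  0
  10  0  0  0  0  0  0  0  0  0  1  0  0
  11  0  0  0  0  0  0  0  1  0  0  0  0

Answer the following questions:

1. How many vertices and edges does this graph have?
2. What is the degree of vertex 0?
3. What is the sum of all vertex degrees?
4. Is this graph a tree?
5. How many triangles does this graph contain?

Count: 12 vertices, 12 edges.
Vertex 0 has neighbors [6], degree = 1.
Handshaking lemma: 2 * 12 = 24.
A tree on 12 vertices has 11 edges. This graph has 12 edges (1 extra). Not a tree.
Number of triangles = 1.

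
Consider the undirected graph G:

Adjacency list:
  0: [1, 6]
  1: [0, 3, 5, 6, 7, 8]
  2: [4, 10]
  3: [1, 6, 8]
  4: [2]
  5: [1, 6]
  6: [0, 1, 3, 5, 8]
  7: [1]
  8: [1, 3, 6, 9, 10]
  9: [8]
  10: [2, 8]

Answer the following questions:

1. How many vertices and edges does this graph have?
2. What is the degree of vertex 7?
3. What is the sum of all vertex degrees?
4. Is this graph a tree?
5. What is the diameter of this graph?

Count: 11 vertices, 15 edges.
Vertex 7 has neighbors [1], degree = 1.
Handshaking lemma: 2 * 15 = 30.
A tree on 11 vertices has 10 edges. This graph has 15 edges (5 extra). Not a tree.
Diameter (longest shortest path) = 5.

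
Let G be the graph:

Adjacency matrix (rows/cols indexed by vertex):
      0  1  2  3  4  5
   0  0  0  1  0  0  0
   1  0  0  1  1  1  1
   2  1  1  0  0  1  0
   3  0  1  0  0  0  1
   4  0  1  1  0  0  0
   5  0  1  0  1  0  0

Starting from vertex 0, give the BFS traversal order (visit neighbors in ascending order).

BFS from vertex 0 (neighbors processed in ascending order):
Visit order: 0, 2, 1, 4, 3, 5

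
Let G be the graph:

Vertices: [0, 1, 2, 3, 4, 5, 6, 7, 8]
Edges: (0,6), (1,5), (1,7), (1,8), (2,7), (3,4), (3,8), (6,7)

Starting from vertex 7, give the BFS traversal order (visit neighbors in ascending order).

BFS from vertex 7 (neighbors processed in ascending order):
Visit order: 7, 1, 2, 6, 5, 8, 0, 3, 4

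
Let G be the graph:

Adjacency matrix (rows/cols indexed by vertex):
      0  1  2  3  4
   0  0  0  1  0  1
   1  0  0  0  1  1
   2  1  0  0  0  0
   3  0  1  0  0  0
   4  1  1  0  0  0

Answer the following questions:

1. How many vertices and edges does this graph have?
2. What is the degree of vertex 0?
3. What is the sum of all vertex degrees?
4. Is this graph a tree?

Count: 5 vertices, 4 edges.
Vertex 0 has neighbors [2, 4], degree = 2.
Handshaking lemma: 2 * 4 = 8.
A graph is a tree iff it is connected and has exactly n-1 edges. This graph is connected (all 5 vertices in one component) and has 5-1 = 4 edges. It is a tree.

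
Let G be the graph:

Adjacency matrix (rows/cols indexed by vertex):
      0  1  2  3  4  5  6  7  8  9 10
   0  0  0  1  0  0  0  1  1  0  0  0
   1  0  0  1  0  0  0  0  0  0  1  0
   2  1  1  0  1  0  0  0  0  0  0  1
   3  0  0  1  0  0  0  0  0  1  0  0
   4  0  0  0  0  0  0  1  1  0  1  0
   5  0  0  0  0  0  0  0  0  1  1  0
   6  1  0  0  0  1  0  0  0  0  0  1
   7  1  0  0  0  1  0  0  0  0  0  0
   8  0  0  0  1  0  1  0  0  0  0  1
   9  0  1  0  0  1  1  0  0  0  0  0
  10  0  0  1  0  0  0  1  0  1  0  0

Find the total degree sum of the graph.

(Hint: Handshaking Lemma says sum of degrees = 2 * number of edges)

Count edges: 15 edges.
By Handshaking Lemma: sum of degrees = 2 * 15 = 30.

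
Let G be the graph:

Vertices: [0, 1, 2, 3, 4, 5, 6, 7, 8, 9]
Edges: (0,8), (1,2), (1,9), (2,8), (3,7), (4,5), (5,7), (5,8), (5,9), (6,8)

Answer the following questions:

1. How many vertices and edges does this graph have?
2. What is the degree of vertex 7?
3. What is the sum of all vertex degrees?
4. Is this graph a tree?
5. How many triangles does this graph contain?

Count: 10 vertices, 10 edges.
Vertex 7 has neighbors [3, 5], degree = 2.
Handshaking lemma: 2 * 10 = 20.
A tree on 10 vertices has 9 edges. This graph has 10 edges (1 extra). Not a tree.
Number of triangles = 0.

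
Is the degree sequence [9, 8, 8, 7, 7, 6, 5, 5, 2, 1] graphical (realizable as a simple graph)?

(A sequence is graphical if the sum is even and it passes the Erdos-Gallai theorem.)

Sum of degrees = 58. Sum is even but fails Erdos-Gallai. The sequence is NOT graphical.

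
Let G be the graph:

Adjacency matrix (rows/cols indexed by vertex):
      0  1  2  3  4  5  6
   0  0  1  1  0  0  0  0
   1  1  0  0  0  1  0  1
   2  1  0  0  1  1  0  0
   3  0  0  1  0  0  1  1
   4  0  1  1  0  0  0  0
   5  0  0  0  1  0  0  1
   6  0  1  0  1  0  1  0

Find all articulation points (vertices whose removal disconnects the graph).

No articulation points. The graph is biconnected.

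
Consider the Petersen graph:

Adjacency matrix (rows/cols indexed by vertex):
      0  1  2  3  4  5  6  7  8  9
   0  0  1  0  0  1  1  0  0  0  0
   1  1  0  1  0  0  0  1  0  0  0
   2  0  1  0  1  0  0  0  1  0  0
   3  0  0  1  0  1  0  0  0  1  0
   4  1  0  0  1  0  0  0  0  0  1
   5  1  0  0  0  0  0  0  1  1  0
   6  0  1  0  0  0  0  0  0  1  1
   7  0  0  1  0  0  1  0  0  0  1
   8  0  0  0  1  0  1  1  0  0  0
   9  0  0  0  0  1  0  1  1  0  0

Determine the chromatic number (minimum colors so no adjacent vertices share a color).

The Petersen graph contains odd cycles (e.g. the outer 5-cycle), so chi >= 3.
A proper 3-coloring exists (it is a well-known 3-chromatic graph).
Chromatic number = 3.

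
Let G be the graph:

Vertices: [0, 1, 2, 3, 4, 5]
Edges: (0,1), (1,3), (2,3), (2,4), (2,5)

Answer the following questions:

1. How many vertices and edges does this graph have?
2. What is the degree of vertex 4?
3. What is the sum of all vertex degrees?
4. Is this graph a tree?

Count: 6 vertices, 5 edges.
Vertex 4 has neighbors [2], degree = 1.
Handshaking lemma: 2 * 5 = 10.
A graph is a tree iff it is connected and has exactly n-1 edges. This graph is connected (all 6 vertices in one component) and has 6-1 = 5 edges. It is a tree.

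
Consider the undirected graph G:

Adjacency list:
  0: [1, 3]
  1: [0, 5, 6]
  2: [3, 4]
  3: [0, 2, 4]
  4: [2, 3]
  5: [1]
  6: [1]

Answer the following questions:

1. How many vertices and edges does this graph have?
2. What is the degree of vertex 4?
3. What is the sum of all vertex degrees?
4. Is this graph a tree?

Count: 7 vertices, 7 edges.
Vertex 4 has neighbors [2, 3], degree = 2.
Handshaking lemma: 2 * 7 = 14.
A tree on 7 vertices has 6 edges. This graph has 7 edges (1 extra). Not a tree.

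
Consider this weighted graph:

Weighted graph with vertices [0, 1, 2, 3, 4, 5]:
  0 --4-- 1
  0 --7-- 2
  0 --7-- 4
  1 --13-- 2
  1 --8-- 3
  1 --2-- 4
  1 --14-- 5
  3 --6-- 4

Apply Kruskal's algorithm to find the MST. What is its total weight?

Applying Kruskal's algorithm (sort edges by weight, add if no cycle):
  Add (1,4) w=2
  Add (0,1) w=4
  Add (3,4) w=6
  Add (0,2) w=7
  Skip (0,4) w=7 (creates cycle)
  Skip (1,3) w=8 (creates cycle)
  Skip (1,2) w=13 (creates cycle)
  Add (1,5) w=14
MST weight = 33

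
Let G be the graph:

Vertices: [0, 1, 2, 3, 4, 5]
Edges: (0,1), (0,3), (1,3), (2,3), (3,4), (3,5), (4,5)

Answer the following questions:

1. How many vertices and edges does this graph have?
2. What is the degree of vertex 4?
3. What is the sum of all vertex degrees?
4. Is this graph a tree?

Count: 6 vertices, 7 edges.
Vertex 4 has neighbors [3, 5], degree = 2.
Handshaking lemma: 2 * 7 = 14.
A tree on 6 vertices has 5 edges. This graph has 7 edges (2 extra). Not a tree.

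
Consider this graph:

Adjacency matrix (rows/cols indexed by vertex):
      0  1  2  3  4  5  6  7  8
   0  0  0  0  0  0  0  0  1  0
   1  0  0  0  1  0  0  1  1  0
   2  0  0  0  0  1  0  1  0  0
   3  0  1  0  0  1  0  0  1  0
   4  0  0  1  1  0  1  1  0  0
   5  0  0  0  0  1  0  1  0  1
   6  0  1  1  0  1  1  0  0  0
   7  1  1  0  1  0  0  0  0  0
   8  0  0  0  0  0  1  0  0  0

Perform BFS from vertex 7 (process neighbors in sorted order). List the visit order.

BFS from vertex 7 (neighbors processed in ascending order):
Visit order: 7, 0, 1, 3, 6, 4, 2, 5, 8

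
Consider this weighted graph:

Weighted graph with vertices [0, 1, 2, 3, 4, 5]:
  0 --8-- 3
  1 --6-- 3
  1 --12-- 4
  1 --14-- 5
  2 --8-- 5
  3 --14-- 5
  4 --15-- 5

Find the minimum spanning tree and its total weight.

Applying Kruskal's algorithm (sort edges by weight, add if no cycle):
  Add (1,3) w=6
  Add (0,3) w=8
  Add (2,5) w=8
  Add (1,4) w=12
  Add (1,5) w=14
  Skip (3,5) w=14 (creates cycle)
  Skip (4,5) w=15 (creates cycle)
MST weight = 48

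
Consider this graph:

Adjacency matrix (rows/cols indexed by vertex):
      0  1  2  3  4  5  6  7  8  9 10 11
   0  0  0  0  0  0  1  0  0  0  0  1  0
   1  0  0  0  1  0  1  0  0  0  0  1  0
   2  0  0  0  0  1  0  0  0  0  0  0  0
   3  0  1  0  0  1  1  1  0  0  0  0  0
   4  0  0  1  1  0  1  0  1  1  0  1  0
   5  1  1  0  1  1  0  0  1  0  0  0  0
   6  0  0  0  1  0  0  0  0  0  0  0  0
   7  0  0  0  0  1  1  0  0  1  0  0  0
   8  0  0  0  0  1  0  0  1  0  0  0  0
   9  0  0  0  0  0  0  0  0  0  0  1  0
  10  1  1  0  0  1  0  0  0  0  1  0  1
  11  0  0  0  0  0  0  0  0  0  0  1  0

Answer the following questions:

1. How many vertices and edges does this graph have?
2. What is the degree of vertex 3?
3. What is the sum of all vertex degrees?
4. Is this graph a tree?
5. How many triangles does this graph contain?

Count: 12 vertices, 17 edges.
Vertex 3 has neighbors [1, 4, 5, 6], degree = 4.
Handshaking lemma: 2 * 17 = 34.
A tree on 12 vertices has 11 edges. This graph has 17 edges (6 extra). Not a tree.
Number of triangles = 4.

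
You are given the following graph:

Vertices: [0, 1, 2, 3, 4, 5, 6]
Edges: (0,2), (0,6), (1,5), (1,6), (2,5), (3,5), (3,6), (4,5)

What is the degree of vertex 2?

Vertex 2 has neighbors [0, 5], so deg(2) = 2.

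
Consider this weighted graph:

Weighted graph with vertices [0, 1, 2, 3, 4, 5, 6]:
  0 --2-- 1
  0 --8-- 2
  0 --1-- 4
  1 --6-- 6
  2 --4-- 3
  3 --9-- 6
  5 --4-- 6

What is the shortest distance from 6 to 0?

Using Dijkstra's algorithm from vertex 6:
Shortest path: 6 -> 1 -> 0
Total weight: 6 + 2 = 8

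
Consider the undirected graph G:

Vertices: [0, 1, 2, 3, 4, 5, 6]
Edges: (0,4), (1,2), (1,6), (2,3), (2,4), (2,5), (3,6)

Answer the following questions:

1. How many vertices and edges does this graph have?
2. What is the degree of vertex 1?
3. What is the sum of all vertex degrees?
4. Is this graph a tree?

Count: 7 vertices, 7 edges.
Vertex 1 has neighbors [2, 6], degree = 2.
Handshaking lemma: 2 * 7 = 14.
A tree on 7 vertices has 6 edges. This graph has 7 edges (1 extra). Not a tree.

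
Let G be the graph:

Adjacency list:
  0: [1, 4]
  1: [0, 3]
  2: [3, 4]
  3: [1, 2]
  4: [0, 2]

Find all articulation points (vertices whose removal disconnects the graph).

No articulation points. The graph is biconnected.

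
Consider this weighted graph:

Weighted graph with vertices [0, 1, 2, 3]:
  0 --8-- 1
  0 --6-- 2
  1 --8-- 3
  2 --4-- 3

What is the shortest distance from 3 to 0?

Using Dijkstra's algorithm from vertex 3:
Shortest path: 3 -> 2 -> 0
Total weight: 4 + 6 = 10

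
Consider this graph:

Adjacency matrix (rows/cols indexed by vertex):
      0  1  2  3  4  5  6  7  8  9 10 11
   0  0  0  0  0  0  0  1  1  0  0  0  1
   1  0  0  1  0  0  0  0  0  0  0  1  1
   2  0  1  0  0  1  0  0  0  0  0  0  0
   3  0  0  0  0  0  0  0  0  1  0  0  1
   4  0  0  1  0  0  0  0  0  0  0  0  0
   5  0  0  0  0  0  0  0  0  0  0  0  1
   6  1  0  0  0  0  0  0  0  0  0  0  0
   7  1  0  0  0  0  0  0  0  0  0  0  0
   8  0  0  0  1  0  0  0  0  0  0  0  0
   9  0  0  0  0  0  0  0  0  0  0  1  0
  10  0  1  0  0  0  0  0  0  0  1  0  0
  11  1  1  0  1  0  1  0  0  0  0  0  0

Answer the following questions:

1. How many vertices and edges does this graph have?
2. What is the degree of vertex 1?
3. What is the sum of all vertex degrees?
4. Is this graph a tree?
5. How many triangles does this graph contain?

Count: 12 vertices, 11 edges.
Vertex 1 has neighbors [2, 10, 11], degree = 3.
Handshaking lemma: 2 * 11 = 22.
A graph is a tree iff it is connected and has exactly n-1 edges. This graph is connected (all 12 vertices in one component) and has 12-1 = 11 edges. It is a tree.
Number of triangles = 0.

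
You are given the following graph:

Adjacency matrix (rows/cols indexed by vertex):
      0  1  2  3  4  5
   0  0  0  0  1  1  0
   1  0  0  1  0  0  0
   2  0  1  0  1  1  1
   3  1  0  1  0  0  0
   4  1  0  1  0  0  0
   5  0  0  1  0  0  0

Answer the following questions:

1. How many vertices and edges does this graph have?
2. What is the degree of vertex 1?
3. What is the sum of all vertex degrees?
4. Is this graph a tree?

Count: 6 vertices, 6 edges.
Vertex 1 has neighbors [2], degree = 1.
Handshaking lemma: 2 * 6 = 12.
A tree on 6 vertices has 5 edges. This graph has 6 edges (1 extra). Not a tree.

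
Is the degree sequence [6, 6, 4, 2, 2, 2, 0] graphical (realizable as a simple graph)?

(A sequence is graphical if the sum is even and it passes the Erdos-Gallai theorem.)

Sum of degrees = 22. Sum is even but fails Erdos-Gallai. The sequence is NOT graphical.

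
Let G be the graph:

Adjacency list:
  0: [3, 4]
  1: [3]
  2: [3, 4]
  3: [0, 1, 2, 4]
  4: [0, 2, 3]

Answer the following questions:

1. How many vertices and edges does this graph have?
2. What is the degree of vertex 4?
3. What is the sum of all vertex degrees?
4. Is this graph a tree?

Count: 5 vertices, 6 edges.
Vertex 4 has neighbors [0, 2, 3], degree = 3.
Handshaking lemma: 2 * 6 = 12.
A tree on 5 vertices has 4 edges. This graph has 6 edges (2 extra). Not a tree.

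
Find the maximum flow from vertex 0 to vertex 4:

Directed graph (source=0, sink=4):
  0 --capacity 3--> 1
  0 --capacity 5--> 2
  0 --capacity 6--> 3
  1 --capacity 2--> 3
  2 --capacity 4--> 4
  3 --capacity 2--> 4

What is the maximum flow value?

Computing max flow:
  Flow on (0->1): 2/3
  Flow on (0->2): 4/5
  Flow on (1->3): 2/2
  Flow on (2->4): 4/4
  Flow on (3->4): 2/2
Maximum flow = 6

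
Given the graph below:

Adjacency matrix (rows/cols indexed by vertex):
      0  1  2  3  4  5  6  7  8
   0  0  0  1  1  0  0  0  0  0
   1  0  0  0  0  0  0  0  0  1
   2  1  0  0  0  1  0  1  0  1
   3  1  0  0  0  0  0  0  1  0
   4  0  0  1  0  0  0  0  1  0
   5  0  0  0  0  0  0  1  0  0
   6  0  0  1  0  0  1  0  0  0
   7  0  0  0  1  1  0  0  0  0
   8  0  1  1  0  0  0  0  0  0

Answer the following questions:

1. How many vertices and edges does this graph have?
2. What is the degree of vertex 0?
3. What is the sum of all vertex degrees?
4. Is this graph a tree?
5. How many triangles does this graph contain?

Count: 9 vertices, 9 edges.
Vertex 0 has neighbors [2, 3], degree = 2.
Handshaking lemma: 2 * 9 = 18.
A tree on 9 vertices has 8 edges. This graph has 9 edges (1 extra). Not a tree.
Number of triangles = 0.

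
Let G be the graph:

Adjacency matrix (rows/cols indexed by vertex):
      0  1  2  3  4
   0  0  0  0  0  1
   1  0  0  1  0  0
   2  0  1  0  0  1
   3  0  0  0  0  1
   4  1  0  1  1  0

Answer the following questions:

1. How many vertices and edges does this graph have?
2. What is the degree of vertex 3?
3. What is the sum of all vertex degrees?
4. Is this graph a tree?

Count: 5 vertices, 4 edges.
Vertex 3 has neighbors [4], degree = 1.
Handshaking lemma: 2 * 4 = 8.
A graph is a tree iff it is connected and has exactly n-1 edges. This graph is connected (all 5 vertices in one component) and has 5-1 = 4 edges. It is a tree.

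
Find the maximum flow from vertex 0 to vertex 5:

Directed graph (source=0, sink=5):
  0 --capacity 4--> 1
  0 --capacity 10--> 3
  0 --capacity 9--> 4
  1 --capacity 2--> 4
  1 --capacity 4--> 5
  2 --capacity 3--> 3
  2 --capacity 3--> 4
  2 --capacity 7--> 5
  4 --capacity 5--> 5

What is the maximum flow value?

Computing max flow:
  Flow on (0->1): 4/4
  Flow on (0->4): 5/9
  Flow on (1->5): 4/4
  Flow on (4->5): 5/5
Maximum flow = 9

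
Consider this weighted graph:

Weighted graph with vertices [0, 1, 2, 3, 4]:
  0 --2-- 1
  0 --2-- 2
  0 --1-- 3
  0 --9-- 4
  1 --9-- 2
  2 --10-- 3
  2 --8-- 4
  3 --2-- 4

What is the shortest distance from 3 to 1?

Using Dijkstra's algorithm from vertex 3:
Shortest path: 3 -> 0 -> 1
Total weight: 1 + 2 = 3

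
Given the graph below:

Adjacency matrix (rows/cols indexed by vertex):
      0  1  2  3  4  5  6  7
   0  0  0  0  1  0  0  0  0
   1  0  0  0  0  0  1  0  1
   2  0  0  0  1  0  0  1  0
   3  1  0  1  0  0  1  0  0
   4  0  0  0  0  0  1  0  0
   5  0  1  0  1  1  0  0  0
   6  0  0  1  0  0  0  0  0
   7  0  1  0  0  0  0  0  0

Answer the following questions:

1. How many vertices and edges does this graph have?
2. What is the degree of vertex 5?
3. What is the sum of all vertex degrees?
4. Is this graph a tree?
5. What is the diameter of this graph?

Count: 8 vertices, 7 edges.
Vertex 5 has neighbors [1, 3, 4], degree = 3.
Handshaking lemma: 2 * 7 = 14.
A graph is a tree iff it is connected and has exactly n-1 edges. This graph is connected (all 8 vertices in one component) and has 8-1 = 7 edges. It is a tree.
Diameter (longest shortest path) = 5.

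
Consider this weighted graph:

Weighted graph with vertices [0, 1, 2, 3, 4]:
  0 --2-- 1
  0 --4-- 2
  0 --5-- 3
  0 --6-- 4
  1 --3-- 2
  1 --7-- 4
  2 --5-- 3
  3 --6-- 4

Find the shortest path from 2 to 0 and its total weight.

Using Dijkstra's algorithm from vertex 2:
Shortest path: 2 -> 0
Total weight: 4 = 4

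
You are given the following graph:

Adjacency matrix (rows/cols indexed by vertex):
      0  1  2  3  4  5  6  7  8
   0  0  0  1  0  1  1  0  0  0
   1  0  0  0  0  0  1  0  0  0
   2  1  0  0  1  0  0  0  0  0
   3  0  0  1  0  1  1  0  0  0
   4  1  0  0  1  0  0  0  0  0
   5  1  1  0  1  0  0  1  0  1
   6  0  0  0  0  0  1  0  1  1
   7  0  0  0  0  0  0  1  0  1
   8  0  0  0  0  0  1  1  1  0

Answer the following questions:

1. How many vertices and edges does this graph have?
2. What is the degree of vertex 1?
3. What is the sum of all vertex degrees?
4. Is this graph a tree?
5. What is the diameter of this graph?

Count: 9 vertices, 12 edges.
Vertex 1 has neighbors [5], degree = 1.
Handshaking lemma: 2 * 12 = 24.
A tree on 9 vertices has 8 edges. This graph has 12 edges (4 extra). Not a tree.
Diameter (longest shortest path) = 4.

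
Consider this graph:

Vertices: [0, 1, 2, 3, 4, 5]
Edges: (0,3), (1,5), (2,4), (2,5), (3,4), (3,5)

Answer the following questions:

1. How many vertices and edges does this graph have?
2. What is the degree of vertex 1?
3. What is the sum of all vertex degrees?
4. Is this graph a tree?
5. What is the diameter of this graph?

Count: 6 vertices, 6 edges.
Vertex 1 has neighbors [5], degree = 1.
Handshaking lemma: 2 * 6 = 12.
A tree on 6 vertices has 5 edges. This graph has 6 edges (1 extra). Not a tree.
Diameter (longest shortest path) = 3.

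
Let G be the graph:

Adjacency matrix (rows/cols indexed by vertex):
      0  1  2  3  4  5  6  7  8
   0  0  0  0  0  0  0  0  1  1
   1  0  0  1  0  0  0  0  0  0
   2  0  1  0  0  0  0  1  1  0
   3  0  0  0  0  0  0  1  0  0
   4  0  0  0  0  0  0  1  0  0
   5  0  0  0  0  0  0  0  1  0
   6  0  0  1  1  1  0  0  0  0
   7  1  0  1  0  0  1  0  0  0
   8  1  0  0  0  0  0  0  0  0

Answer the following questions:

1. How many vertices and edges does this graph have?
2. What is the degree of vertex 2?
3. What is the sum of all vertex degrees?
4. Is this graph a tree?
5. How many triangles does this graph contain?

Count: 9 vertices, 8 edges.
Vertex 2 has neighbors [1, 6, 7], degree = 3.
Handshaking lemma: 2 * 8 = 16.
A graph is a tree iff it is connected and has exactly n-1 edges. This graph is connected (all 9 vertices in one component) and has 9-1 = 8 edges. It is a tree.
Number of triangles = 0.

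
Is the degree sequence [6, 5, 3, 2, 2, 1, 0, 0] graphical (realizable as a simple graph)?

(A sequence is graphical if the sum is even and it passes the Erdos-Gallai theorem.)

Sum of degrees = 19. Sum is odd, so the sequence is NOT graphical.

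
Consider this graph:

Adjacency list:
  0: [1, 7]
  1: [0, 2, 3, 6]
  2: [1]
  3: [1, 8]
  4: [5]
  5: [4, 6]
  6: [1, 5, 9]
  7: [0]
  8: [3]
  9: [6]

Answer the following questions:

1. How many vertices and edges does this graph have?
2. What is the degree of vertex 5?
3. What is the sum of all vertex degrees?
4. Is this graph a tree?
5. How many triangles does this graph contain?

Count: 10 vertices, 9 edges.
Vertex 5 has neighbors [4, 6], degree = 2.
Handshaking lemma: 2 * 9 = 18.
A graph is a tree iff it is connected and has exactly n-1 edges. This graph is connected (all 10 vertices in one component) and has 10-1 = 9 edges. It is a tree.
Number of triangles = 0.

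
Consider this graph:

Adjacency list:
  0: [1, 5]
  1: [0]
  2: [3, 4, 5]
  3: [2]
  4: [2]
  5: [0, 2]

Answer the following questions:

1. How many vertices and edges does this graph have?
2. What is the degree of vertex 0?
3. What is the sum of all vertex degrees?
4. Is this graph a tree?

Count: 6 vertices, 5 edges.
Vertex 0 has neighbors [1, 5], degree = 2.
Handshaking lemma: 2 * 5 = 10.
A graph is a tree iff it is connected and has exactly n-1 edges. This graph is connected (all 6 vertices in one component) and has 6-1 = 5 edges. It is a tree.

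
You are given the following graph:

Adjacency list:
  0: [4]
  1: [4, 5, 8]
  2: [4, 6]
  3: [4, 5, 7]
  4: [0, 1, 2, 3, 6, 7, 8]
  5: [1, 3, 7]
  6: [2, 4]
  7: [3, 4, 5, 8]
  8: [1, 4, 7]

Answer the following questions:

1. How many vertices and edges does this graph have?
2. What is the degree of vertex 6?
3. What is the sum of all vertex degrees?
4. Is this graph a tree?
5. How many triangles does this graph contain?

Count: 9 vertices, 14 edges.
Vertex 6 has neighbors [2, 4], degree = 2.
Handshaking lemma: 2 * 14 = 28.
A tree on 9 vertices has 8 edges. This graph has 14 edges (6 extra). Not a tree.
Number of triangles = 5.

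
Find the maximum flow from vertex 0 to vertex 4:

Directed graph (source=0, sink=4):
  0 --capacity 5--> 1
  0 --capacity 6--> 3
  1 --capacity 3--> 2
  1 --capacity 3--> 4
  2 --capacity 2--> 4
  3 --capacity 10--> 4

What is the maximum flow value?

Computing max flow:
  Flow on (0->1): 5/5
  Flow on (0->3): 6/6
  Flow on (1->2): 2/3
  Flow on (1->4): 3/3
  Flow on (2->4): 2/2
  Flow on (3->4): 6/10
Maximum flow = 11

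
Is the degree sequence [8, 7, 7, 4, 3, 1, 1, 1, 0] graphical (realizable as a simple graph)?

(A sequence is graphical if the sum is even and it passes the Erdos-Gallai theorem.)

Sum of degrees = 32. Sum is even but fails Erdos-Gallai. The sequence is NOT graphical.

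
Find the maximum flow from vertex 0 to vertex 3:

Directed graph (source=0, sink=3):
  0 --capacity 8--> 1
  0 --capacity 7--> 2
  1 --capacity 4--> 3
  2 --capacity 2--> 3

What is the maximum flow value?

Computing max flow:
  Flow on (0->1): 4/8
  Flow on (0->2): 2/7
  Flow on (1->3): 4/4
  Flow on (2->3): 2/2
Maximum flow = 6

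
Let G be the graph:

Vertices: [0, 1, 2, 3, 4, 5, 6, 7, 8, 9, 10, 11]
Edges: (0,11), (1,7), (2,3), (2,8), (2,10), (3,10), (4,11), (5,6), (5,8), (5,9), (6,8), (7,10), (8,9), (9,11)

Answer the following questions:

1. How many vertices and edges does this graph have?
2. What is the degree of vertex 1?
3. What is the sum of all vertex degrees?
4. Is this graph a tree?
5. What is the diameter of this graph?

Count: 12 vertices, 14 edges.
Vertex 1 has neighbors [7], degree = 1.
Handshaking lemma: 2 * 14 = 28.
A tree on 12 vertices has 11 edges. This graph has 14 edges (3 extra). Not a tree.
Diameter (longest shortest path) = 7.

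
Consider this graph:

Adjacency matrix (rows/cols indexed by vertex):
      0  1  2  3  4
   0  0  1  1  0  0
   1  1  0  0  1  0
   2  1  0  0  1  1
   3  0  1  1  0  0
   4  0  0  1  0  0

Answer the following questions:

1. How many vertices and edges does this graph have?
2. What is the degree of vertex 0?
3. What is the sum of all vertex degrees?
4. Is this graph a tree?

Count: 5 vertices, 5 edges.
Vertex 0 has neighbors [1, 2], degree = 2.
Handshaking lemma: 2 * 5 = 10.
A tree on 5 vertices has 4 edges. This graph has 5 edges (1 extra). Not a tree.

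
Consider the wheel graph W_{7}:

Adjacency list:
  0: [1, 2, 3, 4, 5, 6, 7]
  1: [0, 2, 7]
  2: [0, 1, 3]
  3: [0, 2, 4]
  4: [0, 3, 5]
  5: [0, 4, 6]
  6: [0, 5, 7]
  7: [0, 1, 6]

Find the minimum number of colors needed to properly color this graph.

W_{7} = C_{7} plus a hub adjacent to every cycle vertex.
The outer cycle needs 3 colors (odd cycle); the hub is adjacent to all of them so needs a fresh color.
Chromatic number = 3 + 1 = 4.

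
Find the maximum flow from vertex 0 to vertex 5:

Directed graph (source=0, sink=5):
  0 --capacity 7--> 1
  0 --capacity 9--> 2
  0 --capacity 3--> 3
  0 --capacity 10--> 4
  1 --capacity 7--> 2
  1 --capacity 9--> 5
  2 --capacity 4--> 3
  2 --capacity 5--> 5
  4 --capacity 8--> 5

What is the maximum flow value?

Computing max flow:
  Flow on (0->1): 7/7
  Flow on (0->2): 5/9
  Flow on (0->4): 8/10
  Flow on (1->5): 7/9
  Flow on (2->5): 5/5
  Flow on (4->5): 8/8
Maximum flow = 20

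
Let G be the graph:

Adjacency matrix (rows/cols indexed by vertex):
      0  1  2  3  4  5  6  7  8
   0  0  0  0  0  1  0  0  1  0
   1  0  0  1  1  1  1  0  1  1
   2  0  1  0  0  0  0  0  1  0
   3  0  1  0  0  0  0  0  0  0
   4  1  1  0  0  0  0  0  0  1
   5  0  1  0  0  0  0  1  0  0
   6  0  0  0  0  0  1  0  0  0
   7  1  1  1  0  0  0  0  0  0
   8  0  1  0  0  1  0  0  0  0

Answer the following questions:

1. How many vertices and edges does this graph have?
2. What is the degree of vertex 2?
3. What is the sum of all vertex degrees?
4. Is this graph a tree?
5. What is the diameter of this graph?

Count: 9 vertices, 11 edges.
Vertex 2 has neighbors [1, 7], degree = 2.
Handshaking lemma: 2 * 11 = 22.
A tree on 9 vertices has 8 edges. This graph has 11 edges (3 extra). Not a tree.
Diameter (longest shortest path) = 4.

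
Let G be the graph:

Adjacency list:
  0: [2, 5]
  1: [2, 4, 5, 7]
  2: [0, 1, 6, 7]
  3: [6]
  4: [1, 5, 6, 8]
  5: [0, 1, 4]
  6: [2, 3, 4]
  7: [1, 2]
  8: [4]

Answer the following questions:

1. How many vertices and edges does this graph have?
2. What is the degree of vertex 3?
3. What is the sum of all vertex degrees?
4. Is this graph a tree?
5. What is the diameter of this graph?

Count: 9 vertices, 12 edges.
Vertex 3 has neighbors [6], degree = 1.
Handshaking lemma: 2 * 12 = 24.
A tree on 9 vertices has 8 edges. This graph has 12 edges (4 extra). Not a tree.
Diameter (longest shortest path) = 3.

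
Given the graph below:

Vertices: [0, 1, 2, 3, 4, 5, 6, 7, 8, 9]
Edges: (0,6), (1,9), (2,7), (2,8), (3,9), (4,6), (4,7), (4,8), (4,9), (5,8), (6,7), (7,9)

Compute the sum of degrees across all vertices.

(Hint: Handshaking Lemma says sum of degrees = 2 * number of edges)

Count edges: 12 edges.
By Handshaking Lemma: sum of degrees = 2 * 12 = 24.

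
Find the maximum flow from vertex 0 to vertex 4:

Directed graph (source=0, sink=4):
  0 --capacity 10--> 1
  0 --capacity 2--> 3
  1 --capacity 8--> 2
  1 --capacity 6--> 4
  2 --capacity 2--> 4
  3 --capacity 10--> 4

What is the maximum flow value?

Computing max flow:
  Flow on (0->1): 8/10
  Flow on (0->3): 2/2
  Flow on (1->2): 2/8
  Flow on (1->4): 6/6
  Flow on (2->4): 2/2
  Flow on (3->4): 2/10
Maximum flow = 10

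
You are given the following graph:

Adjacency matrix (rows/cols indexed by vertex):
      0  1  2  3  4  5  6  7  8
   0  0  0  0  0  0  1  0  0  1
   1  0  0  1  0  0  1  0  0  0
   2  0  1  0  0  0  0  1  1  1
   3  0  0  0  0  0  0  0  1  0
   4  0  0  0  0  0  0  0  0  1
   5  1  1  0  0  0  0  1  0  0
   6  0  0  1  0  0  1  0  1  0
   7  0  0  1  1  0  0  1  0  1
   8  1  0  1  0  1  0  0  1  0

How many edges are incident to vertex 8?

Vertex 8 has neighbors [0, 2, 4, 7], so deg(8) = 4.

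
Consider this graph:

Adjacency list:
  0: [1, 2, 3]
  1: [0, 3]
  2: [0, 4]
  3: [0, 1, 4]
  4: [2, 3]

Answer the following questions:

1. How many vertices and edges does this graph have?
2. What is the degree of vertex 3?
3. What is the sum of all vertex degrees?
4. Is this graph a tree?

Count: 5 vertices, 6 edges.
Vertex 3 has neighbors [0, 1, 4], degree = 3.
Handshaking lemma: 2 * 6 = 12.
A tree on 5 vertices has 4 edges. This graph has 6 edges (2 extra). Not a tree.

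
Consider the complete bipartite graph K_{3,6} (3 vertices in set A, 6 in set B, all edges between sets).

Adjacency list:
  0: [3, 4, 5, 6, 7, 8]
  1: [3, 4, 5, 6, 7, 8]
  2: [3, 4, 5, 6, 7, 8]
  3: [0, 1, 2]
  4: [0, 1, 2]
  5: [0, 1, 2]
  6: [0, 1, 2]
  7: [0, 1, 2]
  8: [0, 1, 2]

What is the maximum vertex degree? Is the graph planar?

Set-A vertices have degree 6; set-B vertices have degree 3. Maximum degree = max(3,6) = 6.
K_{3,6} contains K_{3,3} as a subgraph (since both sides have >= 3 vertices); by Kuratowski's theorem it is not planar.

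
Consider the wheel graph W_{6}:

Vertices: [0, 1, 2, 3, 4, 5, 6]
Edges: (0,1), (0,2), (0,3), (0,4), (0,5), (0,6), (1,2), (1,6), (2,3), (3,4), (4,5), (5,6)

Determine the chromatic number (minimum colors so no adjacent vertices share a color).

W_{6} = C_{6} plus a hub adjacent to every cycle vertex.
The outer cycle needs 2 colors (even cycle); the hub is adjacent to all of them so needs a fresh color.
Chromatic number = 2 + 1 = 3.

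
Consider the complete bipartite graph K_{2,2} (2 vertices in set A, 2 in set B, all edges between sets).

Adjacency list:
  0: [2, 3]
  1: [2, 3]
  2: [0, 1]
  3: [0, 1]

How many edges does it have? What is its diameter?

K_{2,2} has 2 * 2 = 4 edges.
Any vertex reaches any opposite-side vertex in 1 step; same-side vertices reach in 2 steps via any opposite-side vertex.
Diameter = 2.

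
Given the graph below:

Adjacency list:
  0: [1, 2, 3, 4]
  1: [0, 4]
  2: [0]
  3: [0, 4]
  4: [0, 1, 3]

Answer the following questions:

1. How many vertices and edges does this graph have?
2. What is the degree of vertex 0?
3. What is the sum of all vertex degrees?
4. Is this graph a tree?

Count: 5 vertices, 6 edges.
Vertex 0 has neighbors [1, 2, 3, 4], degree = 4.
Handshaking lemma: 2 * 6 = 12.
A tree on 5 vertices has 4 edges. This graph has 6 edges (2 extra). Not a tree.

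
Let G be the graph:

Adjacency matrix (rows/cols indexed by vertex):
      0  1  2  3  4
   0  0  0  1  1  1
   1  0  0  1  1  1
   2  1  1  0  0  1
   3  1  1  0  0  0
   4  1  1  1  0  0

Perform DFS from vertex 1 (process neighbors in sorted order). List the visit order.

DFS from vertex 1 (neighbors processed in ascending order):
Visit order: 1, 2, 0, 3, 4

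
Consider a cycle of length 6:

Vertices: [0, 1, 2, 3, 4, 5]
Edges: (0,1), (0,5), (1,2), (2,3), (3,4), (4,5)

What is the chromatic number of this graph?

This is an even cycle (C_6). Even cycles are bipartite.
Chromatic number = 2.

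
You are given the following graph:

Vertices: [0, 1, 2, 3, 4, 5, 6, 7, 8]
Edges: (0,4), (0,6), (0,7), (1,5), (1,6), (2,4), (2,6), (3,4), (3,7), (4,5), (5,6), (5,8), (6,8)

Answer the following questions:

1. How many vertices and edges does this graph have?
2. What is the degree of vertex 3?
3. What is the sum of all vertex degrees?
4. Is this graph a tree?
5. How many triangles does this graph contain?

Count: 9 vertices, 13 edges.
Vertex 3 has neighbors [4, 7], degree = 2.
Handshaking lemma: 2 * 13 = 26.
A tree on 9 vertices has 8 edges. This graph has 13 edges (5 extra). Not a tree.
Number of triangles = 2.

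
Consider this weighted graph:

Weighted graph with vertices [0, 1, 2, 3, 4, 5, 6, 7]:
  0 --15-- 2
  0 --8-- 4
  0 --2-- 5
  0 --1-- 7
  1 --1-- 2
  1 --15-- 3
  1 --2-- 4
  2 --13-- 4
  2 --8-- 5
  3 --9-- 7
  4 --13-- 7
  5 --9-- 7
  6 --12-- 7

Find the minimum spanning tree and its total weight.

Applying Kruskal's algorithm (sort edges by weight, add if no cycle):
  Add (0,7) w=1
  Add (1,2) w=1
  Add (0,5) w=2
  Add (1,4) w=2
  Add (0,4) w=8
  Skip (2,5) w=8 (creates cycle)
  Add (3,7) w=9
  Skip (5,7) w=9 (creates cycle)
  Add (6,7) w=12
  Skip (2,4) w=13 (creates cycle)
  Skip (4,7) w=13 (creates cycle)
  Skip (0,2) w=15 (creates cycle)
  Skip (1,3) w=15 (creates cycle)
MST weight = 35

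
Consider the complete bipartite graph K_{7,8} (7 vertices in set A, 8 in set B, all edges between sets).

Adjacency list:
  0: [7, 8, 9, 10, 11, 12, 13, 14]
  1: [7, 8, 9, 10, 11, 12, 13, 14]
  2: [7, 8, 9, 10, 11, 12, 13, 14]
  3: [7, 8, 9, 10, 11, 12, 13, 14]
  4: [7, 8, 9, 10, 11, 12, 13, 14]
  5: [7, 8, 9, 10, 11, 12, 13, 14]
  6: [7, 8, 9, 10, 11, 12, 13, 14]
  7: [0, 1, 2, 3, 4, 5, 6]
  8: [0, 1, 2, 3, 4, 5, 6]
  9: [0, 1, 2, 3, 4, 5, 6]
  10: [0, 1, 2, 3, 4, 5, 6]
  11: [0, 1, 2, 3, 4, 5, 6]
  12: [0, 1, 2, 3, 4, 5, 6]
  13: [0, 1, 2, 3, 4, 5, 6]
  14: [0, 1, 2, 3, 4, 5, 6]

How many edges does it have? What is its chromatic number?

K_{7,8} has 7 * 8 = 56 edges.
Bipartite graphs have chromatic number 2 (color each partition differently).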